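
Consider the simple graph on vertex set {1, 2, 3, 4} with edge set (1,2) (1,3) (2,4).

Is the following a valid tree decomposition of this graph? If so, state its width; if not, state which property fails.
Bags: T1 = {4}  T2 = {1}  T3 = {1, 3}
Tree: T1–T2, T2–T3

A tree decomposition must satisfy three properties: every vertex lies in some bag; for every edge, both endpoints lie together in some bag; and for every vertex, the bags containing it form a connected subtree. Here vertex 2 appears in no bag, so the decomposition is invalid.

No — vertex 2 appears in no bag.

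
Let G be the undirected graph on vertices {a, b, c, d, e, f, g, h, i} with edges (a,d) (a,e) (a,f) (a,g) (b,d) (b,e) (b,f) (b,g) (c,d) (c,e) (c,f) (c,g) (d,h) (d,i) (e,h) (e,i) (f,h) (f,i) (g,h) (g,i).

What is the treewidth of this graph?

4

A width-4 tree decomposition is:
Bags: B1 = {d, e, f, g, i}  B2 = {a, d, e, f, g}  B3 = {b, d, e, f, g}  B4 = {c, d, e, f, g}  B5 = {d, e, f, g, h}
Tree: B1–B2, B2–B3, B3–B4, B4–B5
Each bag holds 5 vertices, so the decomposition has width 4, which upper-bounds the treewidth. For the lower bound: the 5 vertex sets {e,i}, {a,d}, {b,f}, {g}, {c} are disjoint, each induces a connected subgraph, and every pair is joined by at least one edge of G. Contracting each set to a single vertex therefore yields K_{5} as a minor, and since treewidth is minor-monotone, tw(G) ≥ tw(K_{5}) = 4. The upper and lower bounds meet at 4, so that is the treewidth.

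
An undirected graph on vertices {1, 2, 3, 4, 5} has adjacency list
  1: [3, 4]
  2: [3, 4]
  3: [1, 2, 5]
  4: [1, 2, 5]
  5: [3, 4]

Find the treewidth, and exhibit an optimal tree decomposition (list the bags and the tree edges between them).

Each bag holds 3 vertices, so the decomposition has width 2, which upper-bounds the treewidth. For the lower bound, G contains the cycle 3–5–4–2–3, so G is not a forest; only forests have treewidth ≤ 1, hence tw(G) ≥ 2. Hence tw(G) = 2 exactly.

Treewidth 2.
One such decomposition:
Bags: B1 = {3, 4, 5}  B2 = {2, 3, 4}  B3 = {1, 3, 4}
Tree: B1–B2, B2–B3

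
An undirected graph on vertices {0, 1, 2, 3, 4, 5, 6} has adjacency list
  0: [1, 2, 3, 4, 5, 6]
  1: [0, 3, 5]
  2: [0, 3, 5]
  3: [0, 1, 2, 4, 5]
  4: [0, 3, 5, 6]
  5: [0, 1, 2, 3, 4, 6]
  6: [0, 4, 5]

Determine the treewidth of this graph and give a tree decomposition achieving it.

Treewidth 3.
One such decomposition:
Bags: B1 = {0, 1, 3, 5}  B2 = {0, 2, 3, 5}  B3 = {0, 3, 4, 5}  B4 = {0, 4, 5, 6}
Tree: B1–B2, B2–B3, B3–B4

Each bag holds 4 vertices, so the decomposition has width 3, which upper-bounds the treewidth. For the lower bound, the 4 vertices {0, 1, 3, 5} are pairwise adjacent, and any tree decomposition puts a clique entirely inside one bag — forcing width ≥ 3. Hence tw(G) = 3 exactly.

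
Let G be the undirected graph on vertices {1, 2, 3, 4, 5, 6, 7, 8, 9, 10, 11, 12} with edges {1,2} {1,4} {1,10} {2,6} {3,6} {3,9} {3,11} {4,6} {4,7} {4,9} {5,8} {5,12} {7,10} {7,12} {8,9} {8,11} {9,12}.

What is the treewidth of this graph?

3

A width-3 tree decomposition is:
Bags: B1 = {3, 5, 8, 11}  B2 = {3, 5, 8, 9}  B3 = {3, 5, 9, 12}  B4 = {3, 6, 9, 12}  B5 = {4, 6, 9, 12}  B6 = {4, 6, 7, 12}  B7 = {2, 4, 6, 7}  B8 = {1, 2, 4, 7}  B9 = {1, 2, 7, 10}
Tree: B1–B2, B2–B3, B3–B4, B4–B5, B5–B6, B6–B7, B7–B8, B8–B9
The largest bag has 4 vertices, giving width 3; this decomposition certifies tw(G) ≤ 3. For the lower bound: the 4 vertex sets {5,8,11}, {3}, {9}, {4,6,7,12} are disjoint, each induces a connected subgraph, and every pair is joined by at least one edge of G. Contracting each set to a single vertex therefore yields K_{4} as a minor, and since treewidth is minor-monotone, tw(G) ≥ tw(K_{4}) = 3. The upper and lower bounds meet at 3, so that is the treewidth.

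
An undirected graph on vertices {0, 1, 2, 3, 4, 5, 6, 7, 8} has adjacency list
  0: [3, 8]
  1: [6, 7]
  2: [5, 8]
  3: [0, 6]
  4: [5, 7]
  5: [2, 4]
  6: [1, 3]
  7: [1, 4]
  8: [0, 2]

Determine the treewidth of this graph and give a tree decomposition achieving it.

Treewidth 2.
One such decomposition:
Bags: B1 = {0, 3, 8}  B2 = {2, 3, 8}  B3 = {2, 3, 5}  B4 = {3, 4, 5}  B5 = {3, 4, 7}  B6 = {1, 3, 7}  B7 = {1, 3, 6}
Tree: B1–B2, B2–B3, B3–B4, B4–B5, B5–B6, B6–B7

Every bag has size at most 3, so the width is 3 − 1 = 2 and tw(G) ≤ 2. The edges 3–0–8–2–5–4–7–1–6–3 form a cycle, so G is not a tree and its treewidth is at least 2. Therefore the treewidth is 2.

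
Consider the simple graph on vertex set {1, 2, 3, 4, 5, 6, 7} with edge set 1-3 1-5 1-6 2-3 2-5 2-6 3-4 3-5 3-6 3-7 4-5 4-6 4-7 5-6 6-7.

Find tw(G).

3

A width-3 tree decomposition is:
Bags: B1 = {3, 4, 5, 6}  B2 = {1, 3, 5, 6}  B3 = {2, 3, 5, 6}  B4 = {3, 4, 6, 7}
Tree: B1–B2, B1–B3, B1–B4
Each bag holds 4 vertices, so the decomposition has width 3, which upper-bounds the treewidth. Conversely, {1, 3, 5, 6} is a clique of size 4, and the vertices of any clique must share a bag in every tree decomposition; so some bag has ≥ 4 vertices and tw(G) ≥ 3. Combining the bounds, tw(G) = 3.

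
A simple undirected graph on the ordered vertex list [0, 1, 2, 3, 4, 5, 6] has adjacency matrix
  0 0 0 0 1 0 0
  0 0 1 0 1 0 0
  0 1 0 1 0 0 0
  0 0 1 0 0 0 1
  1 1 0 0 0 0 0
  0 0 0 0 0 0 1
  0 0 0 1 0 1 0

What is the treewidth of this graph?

1

A width-1 tree decomposition is:
Bags: B1 = {5, 6}  B2 = {3, 6}  B3 = {2, 3}  B4 = {1, 2}  B5 = {1, 4}  B6 = {0, 4}
Tree: B1–B2, B2–B3, B3–B4, B4–B5, B5–B6
Every bag has size at most 2, so the width is 2 − 1 = 1 and tw(G) ≤ 1. G has an edge, so its treewidth is at least 1. Therefore the treewidth is 1.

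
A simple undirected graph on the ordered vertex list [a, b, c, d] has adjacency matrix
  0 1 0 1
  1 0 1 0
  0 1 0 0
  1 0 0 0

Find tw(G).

A width-1 tree decomposition is:
Bags: B1 = {a, d}  B2 = {a, b}  B3 = {b, c}
Tree: B1–B2, B2–B3
The largest bag has 2 vertices, giving width 1; this decomposition certifies tw(G) ≤ 1. Any graph with an edge has treewidth ≥ 1, and G has the edge d–a. Therefore the treewidth is 1.

1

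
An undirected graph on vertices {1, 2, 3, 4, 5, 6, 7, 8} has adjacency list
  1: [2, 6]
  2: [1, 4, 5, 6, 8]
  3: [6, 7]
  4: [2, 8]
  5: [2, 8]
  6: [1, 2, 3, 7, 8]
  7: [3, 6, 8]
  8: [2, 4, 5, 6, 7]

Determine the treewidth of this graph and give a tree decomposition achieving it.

Treewidth 2.
One optimal decomposition is:
Bags: B1 = {2, 6, 8}  B2 = {2, 5, 8}  B3 = {6, 7, 8}  B4 = {2, 4, 8}  B5 = {3, 6, 7}  B6 = {1, 2, 6}
Tree: B1–B2, B1–B3, B2–B4, B3–B5, B1–B6

The largest bag has 3 vertices, giving width 2; this decomposition certifies tw(G) ≤ 2. For the lower bound, the 3 vertices {2, 4, 8} are pairwise adjacent, and any tree decomposition puts a clique entirely inside one bag — forcing width ≥ 2. Therefore the treewidth is 2.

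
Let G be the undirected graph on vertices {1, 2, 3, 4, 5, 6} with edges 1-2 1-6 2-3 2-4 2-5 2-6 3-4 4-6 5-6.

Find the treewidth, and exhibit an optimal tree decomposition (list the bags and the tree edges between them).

The largest bag has 3 vertices, giving width 2; this decomposition certifies tw(G) ≤ 2. On the other hand G contains the 3-clique {2, 3, 4}. A clique must lie in a single bag of any decomposition, so no decomposition can have width below 2. The upper and lower bounds meet at 2, so that is the treewidth.

Treewidth 2.
Bags: B1 = {2, 4, 6}  B2 = {1, 2, 6}  B3 = {2, 3, 4}  B4 = {2, 5, 6}
Tree: B1–B2, B1–B3, B1–B4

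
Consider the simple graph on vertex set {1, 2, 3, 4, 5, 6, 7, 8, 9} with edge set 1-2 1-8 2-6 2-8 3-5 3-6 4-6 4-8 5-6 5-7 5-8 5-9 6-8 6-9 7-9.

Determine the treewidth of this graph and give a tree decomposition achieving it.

Every bag has size at most 3, so the width is 3 − 1 = 2 and tw(G) ≤ 2. On the other hand G contains the 3-clique {1, 2, 8}. A clique must lie in a single bag of any decomposition, so no decomposition can have width below 2. Hence tw(G) = 2 exactly.

Treewidth 2.
Bags: B1 = {2, 6, 8}  B2 = {5, 6, 8}  B3 = {1, 2, 8}  B4 = {3, 5, 6}  B5 = {5, 6, 9}  B6 = {4, 6, 8}  B7 = {5, 7, 9}
Tree: B1–B2, B1–B3, B2–B4, B2–B5, B2–B6, B5–B7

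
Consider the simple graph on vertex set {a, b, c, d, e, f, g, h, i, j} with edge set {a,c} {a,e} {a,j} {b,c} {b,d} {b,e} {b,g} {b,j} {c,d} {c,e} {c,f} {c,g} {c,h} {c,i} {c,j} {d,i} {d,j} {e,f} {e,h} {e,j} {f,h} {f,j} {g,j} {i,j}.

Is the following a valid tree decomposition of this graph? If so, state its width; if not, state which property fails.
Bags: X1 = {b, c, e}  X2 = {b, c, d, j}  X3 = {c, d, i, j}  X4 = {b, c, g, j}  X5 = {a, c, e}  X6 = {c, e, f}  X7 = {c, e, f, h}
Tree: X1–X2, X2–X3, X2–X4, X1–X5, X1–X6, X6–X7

No — edge (j,e) lies in no bag.

A tree decomposition must satisfy three properties: every vertex lies in some bag; for every edge, both endpoints lie together in some bag; and for every vertex, the bags containing it form a connected subtree. Here edge (j,e) lies in no bag, so the decomposition is invalid.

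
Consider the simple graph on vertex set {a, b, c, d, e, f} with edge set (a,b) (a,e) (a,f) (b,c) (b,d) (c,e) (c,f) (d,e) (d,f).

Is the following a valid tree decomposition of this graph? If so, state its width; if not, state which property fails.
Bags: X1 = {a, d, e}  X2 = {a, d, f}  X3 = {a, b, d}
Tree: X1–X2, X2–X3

A tree decomposition must satisfy three properties: every vertex lies in some bag; for every edge, both endpoints lie together in some bag; and for every vertex, the bags containing it form a connected subtree. Here vertex c appears in no bag, so the decomposition is invalid.

No — vertex c appears in no bag.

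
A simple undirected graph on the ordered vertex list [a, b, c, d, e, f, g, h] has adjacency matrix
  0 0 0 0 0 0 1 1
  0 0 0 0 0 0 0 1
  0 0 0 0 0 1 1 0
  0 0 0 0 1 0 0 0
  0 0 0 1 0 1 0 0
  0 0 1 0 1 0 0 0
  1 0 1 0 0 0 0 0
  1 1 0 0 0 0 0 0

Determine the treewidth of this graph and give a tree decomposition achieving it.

Every bag has size at most 2, so the width is 2 − 1 = 1 and tw(G) ≤ 1. Since G has at least one edge (e.g. b–h), it is not an edgeless graph, so tw(G) ≥ 1. Hence tw(G) = 1 exactly.

Treewidth 1.
One optimal decomposition is:
Bags: B1 = {b, h}  B2 = {a, h}  B3 = {a, g}  B4 = {c, g}  B5 = {c, f}  B6 = {e, f}  B7 = {d, e}
Tree: B1–B2, B2–B3, B3–B4, B4–B5, B5–B6, B6–B7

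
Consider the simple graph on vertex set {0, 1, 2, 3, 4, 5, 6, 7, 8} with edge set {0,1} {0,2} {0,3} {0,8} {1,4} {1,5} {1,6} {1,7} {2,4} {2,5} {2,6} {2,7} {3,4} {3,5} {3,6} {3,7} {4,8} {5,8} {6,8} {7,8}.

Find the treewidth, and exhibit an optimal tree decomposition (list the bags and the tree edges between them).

Treewidth 4.
One such decomposition:
Bags: B1 = {1, 2, 3, 4, 8}  B2 = {1, 2, 3, 5, 8}  B3 = {1, 2, 3, 7, 8}  B4 = {1, 2, 3, 6, 8}  B5 = {0, 1, 2, 3, 8}
Tree: B1–B2, B2–B3, B3–B4, B4–B5

Every bag has size at most 5, so the width is 5 − 1 = 4 and tw(G) ≤ 4. For the lower bound: the 5 vertex sets {4,8}, {3,5}, {1,7}, {2}, {6} are disjoint, each induces a connected subgraph, and every pair is joined by at least one edge of G. Contracting each set to a single vertex therefore yields K_{5} as a minor, and since treewidth is minor-monotone, tw(G) ≥ tw(K_{5}) = 4. The upper and lower bounds meet at 4, so that is the treewidth.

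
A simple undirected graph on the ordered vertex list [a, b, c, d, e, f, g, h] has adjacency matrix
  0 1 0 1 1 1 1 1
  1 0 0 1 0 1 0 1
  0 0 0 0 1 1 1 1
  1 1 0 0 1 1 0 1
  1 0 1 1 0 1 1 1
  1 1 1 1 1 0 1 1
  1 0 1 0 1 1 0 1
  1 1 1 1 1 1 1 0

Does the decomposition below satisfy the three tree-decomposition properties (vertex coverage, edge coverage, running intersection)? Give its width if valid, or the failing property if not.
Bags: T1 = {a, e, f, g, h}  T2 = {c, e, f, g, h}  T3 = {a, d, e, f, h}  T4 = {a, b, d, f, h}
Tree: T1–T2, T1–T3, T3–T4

Yes; width 4.

Vertex coverage: the bags together contain {a, b, c, d, e, f, g, h}, the full vertex set. Edge coverage: each edge of G has both endpoints in at least one bag. Running intersection: for every vertex, the bags containing it form a connected subtree. All three properties hold, so this is a valid tree decomposition of width max|bag| − 1 = 4, and hence tw(G) ≤ 4.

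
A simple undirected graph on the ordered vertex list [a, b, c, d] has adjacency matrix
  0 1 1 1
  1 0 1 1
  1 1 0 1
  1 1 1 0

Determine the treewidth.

3

A width-3 tree decomposition is:
Bags: B1 = {a, b, c, d}
Tree: (single bag)
A single bag containing all 4 vertices is trivially a valid decomposition of width 3. Conversely, {a, b, c, d} is a clique of size 4, and the vertices of any clique must share a bag in every tree decomposition; so some bag has ≥ 4 vertices and tw(G) ≥ 3. The upper and lower bounds meet at 3, so that is the treewidth.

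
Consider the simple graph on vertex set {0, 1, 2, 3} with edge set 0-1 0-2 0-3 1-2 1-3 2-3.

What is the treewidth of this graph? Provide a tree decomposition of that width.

A single bag containing all 4 vertices is trivially a valid decomposition of width 3. Conversely, {0, 1, 2, 3} is a clique of size 4, and the vertices of any clique must share a bag in every tree decomposition; so some bag has ≥ 4 vertices and tw(G) ≥ 3. Hence tw(G) = 3 exactly.

Treewidth 3.
One optimal decomposition is:
Bags: B1 = {0, 1, 2, 3}
Tree: (single bag)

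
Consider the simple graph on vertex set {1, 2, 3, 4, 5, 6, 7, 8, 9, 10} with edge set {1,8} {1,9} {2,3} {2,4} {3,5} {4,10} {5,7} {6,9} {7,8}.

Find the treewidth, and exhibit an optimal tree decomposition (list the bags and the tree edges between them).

Treewidth 1.
One optimal decomposition is:
Bags: B1 = {4, 10}  B2 = {2, 4}  B3 = {2, 3}  B4 = {3, 5}  B5 = {5, 7}  B6 = {7, 8}  B7 = {1, 8}  B8 = {1, 9}  B9 = {6, 9}
Tree: B1–B2, B2–B3, B3–B4, B4–B5, B5–B6, B6–B7, B7–B8, B8–B9

Each bag holds 2 vertices, so the decomposition has width 1, which upper-bounds the treewidth. Since G has at least one edge (e.g. 10–4), it is not an edgeless graph, so tw(G) ≥ 1. Combining the bounds, tw(G) = 1.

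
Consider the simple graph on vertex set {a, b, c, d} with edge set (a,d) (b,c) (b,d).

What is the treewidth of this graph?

1

A width-1 tree decomposition is:
Bags: B1 = {a, d}  B2 = {b, d}  B3 = {b, c}
Tree: B1–B2, B2–B3
Each bag holds 2 vertices, so the decomposition has width 1, which upper-bounds the treewidth. Since G has at least one edge (e.g. a–d), it is not an edgeless graph, so tw(G) ≥ 1. Combining the bounds, tw(G) = 1.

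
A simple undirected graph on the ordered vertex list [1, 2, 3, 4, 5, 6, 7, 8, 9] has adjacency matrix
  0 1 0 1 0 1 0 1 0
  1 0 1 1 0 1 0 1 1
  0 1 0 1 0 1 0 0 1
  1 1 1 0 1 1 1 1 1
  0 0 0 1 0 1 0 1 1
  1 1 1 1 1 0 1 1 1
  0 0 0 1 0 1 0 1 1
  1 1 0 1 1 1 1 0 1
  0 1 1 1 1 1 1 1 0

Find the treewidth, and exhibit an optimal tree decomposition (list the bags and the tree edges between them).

Treewidth 4.
One optimal decomposition is:
Bags: B1 = {2, 4, 6, 8, 9}  B2 = {4, 6, 7, 8, 9}  B3 = {1, 2, 4, 6, 8}  B4 = {4, 5, 6, 8, 9}  B5 = {2, 3, 4, 6, 9}
Tree: B1–B2, B1–B3, B1–B4, B1–B5

The largest bag has 5 vertices, giving width 4; this decomposition certifies tw(G) ≤ 4. Conversely, {1, 2, 4, 6, 8} is a clique of size 5, and the vertices of any clique must share a bag in every tree decomposition; so some bag has ≥ 5 vertices and tw(G) ≥ 4. The upper and lower bounds meet at 4, so that is the treewidth.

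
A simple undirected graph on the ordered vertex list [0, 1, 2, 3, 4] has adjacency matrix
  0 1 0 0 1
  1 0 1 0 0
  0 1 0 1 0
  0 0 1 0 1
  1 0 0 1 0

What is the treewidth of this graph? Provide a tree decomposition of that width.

Each bag holds 3 vertices, so the decomposition has width 2, which upper-bounds the treewidth. Since 1–2–3–4–0–1 is a cycle in G, G is not acyclic. Forests are exactly the graphs of treewidth ≤ 1, so tw(G) ≥ 2. Combining the bounds, tw(G) = 2.

Treewidth 2.
One such decomposition:
Bags: B1 = {1, 2, 3}  B2 = {1, 3, 4}  B3 = {0, 1, 4}
Tree: B1–B2, B2–B3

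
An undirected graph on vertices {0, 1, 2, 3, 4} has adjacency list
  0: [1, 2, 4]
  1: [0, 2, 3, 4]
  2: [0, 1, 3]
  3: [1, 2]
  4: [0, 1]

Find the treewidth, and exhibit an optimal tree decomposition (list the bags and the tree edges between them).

The largest bag has 3 vertices, giving width 2; this decomposition certifies tw(G) ≤ 2. Conversely, {0, 1, 2} is a clique of size 3, and the vertices of any clique must share a bag in every tree decomposition; so some bag has ≥ 3 vertices and tw(G) ≥ 2. The upper and lower bounds meet at 2, so that is the treewidth.

Treewidth 2.
Bags: B1 = {0, 1, 2}  B2 = {0, 1, 4}  B3 = {1, 2, 3}
Tree: B1–B2, B1–B3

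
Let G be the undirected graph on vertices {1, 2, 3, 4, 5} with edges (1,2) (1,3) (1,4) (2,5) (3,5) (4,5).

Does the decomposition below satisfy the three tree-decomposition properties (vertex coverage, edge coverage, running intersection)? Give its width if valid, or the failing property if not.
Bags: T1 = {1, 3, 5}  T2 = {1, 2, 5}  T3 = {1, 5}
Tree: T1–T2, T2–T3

A tree decomposition must satisfy three properties: every vertex lies in some bag; for every edge, both endpoints lie together in some bag; and for every vertex, the bags containing it form a connected subtree. Here vertex 4 appears in no bag, so the decomposition is invalid.

No — vertex 4 appears in no bag.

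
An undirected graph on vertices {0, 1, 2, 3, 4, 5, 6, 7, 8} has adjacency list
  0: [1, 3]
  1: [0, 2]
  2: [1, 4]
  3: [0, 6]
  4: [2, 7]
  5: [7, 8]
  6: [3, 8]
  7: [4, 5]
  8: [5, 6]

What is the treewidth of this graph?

2

A width-2 tree decomposition is:
Bags: B1 = {5, 7, 8}  B2 = {6, 7, 8}  B3 = {3, 6, 7}  B4 = {0, 3, 7}  B5 = {0, 1, 7}  B6 = {1, 2, 7}  B7 = {2, 4, 7}
Tree: B1–B2, B2–B3, B3–B4, B4–B5, B5–B6, B6–B7
Every bag has size at most 3, so the width is 3 − 1 = 2 and tw(G) ≤ 2. Since 7–5–8–6–3–0–1–2–4–7 is a cycle in G, G is not acyclic. Forests are exactly the graphs of treewidth ≤ 1, so tw(G) ≥ 2. Hence tw(G) = 2 exactly.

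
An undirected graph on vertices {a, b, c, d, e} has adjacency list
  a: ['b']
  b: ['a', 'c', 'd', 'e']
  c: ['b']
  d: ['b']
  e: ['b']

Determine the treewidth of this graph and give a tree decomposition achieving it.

Treewidth 1.
One such decomposition:
Bags: B1 = {a, b}  B2 = {b, e}  B3 = {b, c}  B4 = {b, d}
Tree: B1–B2, B2–B3, B2–B4

The largest bag has 2 vertices, giving width 1; this decomposition certifies tw(G) ≤ 1. G has an edge, so its treewidth is at least 1. The upper and lower bounds meet at 1, so that is the treewidth.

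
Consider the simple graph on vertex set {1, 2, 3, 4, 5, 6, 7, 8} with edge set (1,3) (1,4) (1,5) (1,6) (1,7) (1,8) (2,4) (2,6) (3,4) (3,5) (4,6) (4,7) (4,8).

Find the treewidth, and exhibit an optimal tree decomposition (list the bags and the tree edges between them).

Treewidth 2.
One optimal decomposition is:
Bags: B1 = {1, 3, 4}  B2 = {1, 4, 7}  B3 = {1, 4, 6}  B4 = {1, 3, 5}  B5 = {1, 4, 8}  B6 = {2, 4, 6}
Tree: B1–B2, B2–B3, B1–B4, B2–B5, B3–B6

The largest bag has 3 vertices, giving width 2; this decomposition certifies tw(G) ≤ 2. Conversely, {1, 4, 8} is a clique of size 3, and the vertices of any clique must share a bag in every tree decomposition; so some bag has ≥ 3 vertices and tw(G) ≥ 2. Therefore the treewidth is 2.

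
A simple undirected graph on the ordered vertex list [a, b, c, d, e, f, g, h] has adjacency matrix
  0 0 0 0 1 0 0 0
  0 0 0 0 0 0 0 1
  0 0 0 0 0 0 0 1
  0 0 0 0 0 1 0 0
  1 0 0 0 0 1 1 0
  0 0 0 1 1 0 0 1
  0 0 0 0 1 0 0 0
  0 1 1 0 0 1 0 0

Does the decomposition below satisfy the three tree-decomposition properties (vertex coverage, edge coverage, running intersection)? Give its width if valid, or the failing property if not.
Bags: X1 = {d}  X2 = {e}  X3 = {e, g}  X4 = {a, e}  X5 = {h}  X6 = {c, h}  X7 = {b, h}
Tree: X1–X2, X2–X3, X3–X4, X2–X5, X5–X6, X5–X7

A tree decomposition must satisfy three properties: every vertex lies in some bag; for every edge, both endpoints lie together in some bag; and for every vertex, the bags containing it form a connected subtree. Here vertex f appears in no bag, so the decomposition is invalid.

No — vertex f appears in no bag.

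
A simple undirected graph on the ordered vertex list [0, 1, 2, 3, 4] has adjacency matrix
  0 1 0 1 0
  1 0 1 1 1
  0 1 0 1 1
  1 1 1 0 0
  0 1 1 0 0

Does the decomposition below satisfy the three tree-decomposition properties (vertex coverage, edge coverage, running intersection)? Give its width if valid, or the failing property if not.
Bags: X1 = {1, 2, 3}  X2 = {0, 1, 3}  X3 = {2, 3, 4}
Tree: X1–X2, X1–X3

No — edge (1,4) lies in no bag.

A tree decomposition must satisfy three properties: every vertex lies in some bag; for every edge, both endpoints lie together in some bag; and for every vertex, the bags containing it form a connected subtree. Here edge (1,4) lies in no bag, so the decomposition is invalid.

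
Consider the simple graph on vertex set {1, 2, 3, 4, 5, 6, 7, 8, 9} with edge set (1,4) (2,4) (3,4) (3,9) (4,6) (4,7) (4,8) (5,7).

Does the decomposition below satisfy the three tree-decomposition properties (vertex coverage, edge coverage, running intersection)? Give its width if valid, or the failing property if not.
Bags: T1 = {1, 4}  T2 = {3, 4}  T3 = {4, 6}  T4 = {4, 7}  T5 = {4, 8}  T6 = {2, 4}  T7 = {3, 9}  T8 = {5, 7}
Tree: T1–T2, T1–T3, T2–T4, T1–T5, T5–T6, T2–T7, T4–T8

Vertex coverage: the bags together contain {1, 2, 3, 4, 5, 6, 7, 8, 9}, the full vertex set. Edge coverage: each edge of G has both endpoints in at least one bag. Running intersection: for every vertex, the bags containing it form a connected subtree. All three properties hold, so this is a valid tree decomposition of width max|bag| − 1 = 1, and hence tw(G) ≤ 1.

Yes; width 1.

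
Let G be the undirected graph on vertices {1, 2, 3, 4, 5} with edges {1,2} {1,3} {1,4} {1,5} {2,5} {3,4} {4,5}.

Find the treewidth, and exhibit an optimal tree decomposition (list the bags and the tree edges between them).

Every bag has size at most 3, so the width is 3 − 1 = 2 and tw(G) ≤ 2. On the other hand G contains the 3-clique {1, 2, 5}. A clique must lie in a single bag of any decomposition, so no decomposition can have width below 2. The upper and lower bounds meet at 2, so that is the treewidth.

Treewidth 2.
One such decomposition:
Bags: B1 = {1, 2, 5}  B2 = {1, 4, 5}  B3 = {1, 3, 4}
Tree: B1–B2, B2–B3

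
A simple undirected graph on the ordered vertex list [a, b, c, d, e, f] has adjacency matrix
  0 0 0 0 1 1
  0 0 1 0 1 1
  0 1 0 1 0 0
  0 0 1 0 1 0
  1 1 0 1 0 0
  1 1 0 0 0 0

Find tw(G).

2

A width-2 tree decomposition is:
Bags: B1 = {a, b, f}  B2 = {a, b, e}  B3 = {b, c, e}  B4 = {c, d, e}
Tree: B1–B2, B2–B3, B3–B4
Every bag has size at most 3, so the width is 3 − 1 = 2 and tw(G) ≤ 2. Since f–a–e–b–f is a cycle in G, G is not acyclic. Forests are exactly the graphs of treewidth ≤ 1, so tw(G) ≥ 2. The upper and lower bounds meet at 2, so that is the treewidth.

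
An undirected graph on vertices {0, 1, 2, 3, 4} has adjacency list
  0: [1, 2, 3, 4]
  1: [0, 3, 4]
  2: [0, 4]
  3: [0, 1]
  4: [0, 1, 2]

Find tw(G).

2

A width-2 tree decomposition is:
Bags: B1 = {0, 1, 4}  B2 = {0, 1, 3}  B3 = {0, 2, 4}
Tree: B1–B2, B1–B3
Every bag has size at most 3, so the width is 3 − 1 = 2 and tw(G) ≤ 2. Conversely, {0, 1, 3} is a clique of size 3, and the vertices of any clique must share a bag in every tree decomposition; so some bag has ≥ 3 vertices and tw(G) ≥ 2. Combining the bounds, tw(G) = 2.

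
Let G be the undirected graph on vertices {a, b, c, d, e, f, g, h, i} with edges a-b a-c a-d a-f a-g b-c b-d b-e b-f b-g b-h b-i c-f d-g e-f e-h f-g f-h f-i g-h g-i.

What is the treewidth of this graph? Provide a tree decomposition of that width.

Each bag holds 4 vertices, so the decomposition has width 3, which upper-bounds the treewidth. Conversely, {a, b, d, g} is a clique of size 4, and the vertices of any clique must share a bag in every tree decomposition; so some bag has ≥ 4 vertices and tw(G) ≥ 3. Hence tw(G) = 3 exactly.

Treewidth 3.
Bags: B1 = {a, b, f, g}  B2 = {a, b, d, g}  B3 = {b, f, g, h}  B4 = {a, b, c, f}  B5 = {b, e, f, h}  B6 = {b, f, g, i}
Tree: B1–B2, B1–B3, B1–B4, B3–B5, B1–B6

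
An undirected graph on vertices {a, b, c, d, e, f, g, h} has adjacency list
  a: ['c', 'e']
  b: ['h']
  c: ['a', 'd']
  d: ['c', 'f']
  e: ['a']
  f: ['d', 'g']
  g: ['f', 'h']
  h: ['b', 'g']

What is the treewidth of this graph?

A width-1 tree decomposition is:
Bags: B1 = {b, h}  B2 = {g, h}  B3 = {f, g}  B4 = {d, f}  B5 = {c, d}  B6 = {a, c}  B7 = {a, e}
Tree: B1–B2, B2–B3, B3–B4, B4–B5, B5–B6, B6–B7
Every bag has size at most 2, so the width is 2 − 1 = 1 and tw(G) ≤ 1. G has an edge, so its treewidth is at least 1. Combining the bounds, tw(G) = 1.

1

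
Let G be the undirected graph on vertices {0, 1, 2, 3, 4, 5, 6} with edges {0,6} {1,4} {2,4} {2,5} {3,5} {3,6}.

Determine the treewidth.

1

A width-1 tree decomposition is:
Bags: B1 = {1, 4}  B2 = {2, 4}  B3 = {2, 5}  B4 = {3, 5}  B5 = {3, 6}  B6 = {0, 6}
Tree: B1–B2, B2–B3, B3–B4, B4–B5, B5–B6
Every bag has size at most 2, so the width is 2 − 1 = 1 and tw(G) ≤ 1. Any graph with an edge has treewidth ≥ 1, and G has the edge 1–4. The upper and lower bounds meet at 1, so that is the treewidth.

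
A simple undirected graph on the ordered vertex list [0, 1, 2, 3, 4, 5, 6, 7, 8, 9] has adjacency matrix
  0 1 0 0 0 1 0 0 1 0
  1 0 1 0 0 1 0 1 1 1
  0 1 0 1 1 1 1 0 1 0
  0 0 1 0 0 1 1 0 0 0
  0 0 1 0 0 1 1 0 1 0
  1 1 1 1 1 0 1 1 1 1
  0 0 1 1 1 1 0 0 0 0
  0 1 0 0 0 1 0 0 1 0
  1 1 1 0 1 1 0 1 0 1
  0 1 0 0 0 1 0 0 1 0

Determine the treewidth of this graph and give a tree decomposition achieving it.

Treewidth 3.
Bags: B1 = {2, 4, 5, 8}  B2 = {1, 2, 5, 8}  B3 = {1, 5, 7, 8}  B4 = {0, 1, 5, 8}  B5 = {1, 5, 8, 9}  B6 = {2, 4, 5, 6}  B7 = {2, 3, 5, 6}
Tree: B1–B2, B2–B3, B3–B4, B4–B5, B1–B6, B6–B7

Each bag holds 4 vertices, so the decomposition has width 3, which upper-bounds the treewidth. On the other hand G contains the 4-clique {0, 1, 5, 8}. A clique must lie in a single bag of any decomposition, so no decomposition can have width below 3. Hence tw(G) = 3 exactly.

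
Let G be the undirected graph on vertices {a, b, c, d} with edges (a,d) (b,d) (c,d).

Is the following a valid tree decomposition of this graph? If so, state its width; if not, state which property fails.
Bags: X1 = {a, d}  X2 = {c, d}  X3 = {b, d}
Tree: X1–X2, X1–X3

Vertex coverage: the bags together contain {a, b, c, d}, the full vertex set. Edge coverage: each edge of G has both endpoints in at least one bag. Running intersection: for every vertex, the bags containing it form a connected subtree. All three properties hold, so this is a valid tree decomposition of width max|bag| − 1 = 1, and hence tw(G) ≤ 1.

Yes; width 1.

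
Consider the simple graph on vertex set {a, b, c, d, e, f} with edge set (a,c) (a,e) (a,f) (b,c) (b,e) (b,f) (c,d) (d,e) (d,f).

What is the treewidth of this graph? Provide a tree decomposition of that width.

Treewidth 3.
Bags: B1 = {a, c, e, f}  B2 = {c, d, e, f}  B3 = {b, c, e, f}
Tree: B1–B2, B2–B3

Each bag holds 4 vertices, so the decomposition has width 3, which upper-bounds the treewidth. For the lower bound: the 4 vertex sets {a,f}, {d,e}, {c}, {b} are disjoint, each induces a connected subgraph, and every pair is joined by at least one edge of G. Contracting each set to a single vertex therefore yields K_{4} as a minor, and since treewidth is minor-monotone, tw(G) ≥ tw(K_{4}) = 3. Therefore the treewidth is 3.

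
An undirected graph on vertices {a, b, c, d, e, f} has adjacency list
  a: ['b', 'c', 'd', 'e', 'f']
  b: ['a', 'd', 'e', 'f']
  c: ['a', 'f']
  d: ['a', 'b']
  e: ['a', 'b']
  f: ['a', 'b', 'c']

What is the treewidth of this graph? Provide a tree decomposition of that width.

The largest bag has 3 vertices, giving width 2; this decomposition certifies tw(G) ≤ 2. For the lower bound, the 3 vertices {a, c, f} are pairwise adjacent, and any tree decomposition puts a clique entirely inside one bag — forcing width ≥ 2. Hence tw(G) = 2 exactly.

Treewidth 2.
Bags: B1 = {a, b, f}  B2 = {a, c, f}  B3 = {a, b, d}  B4 = {a, b, e}
Tree: B1–B2, B1–B3, B1–B4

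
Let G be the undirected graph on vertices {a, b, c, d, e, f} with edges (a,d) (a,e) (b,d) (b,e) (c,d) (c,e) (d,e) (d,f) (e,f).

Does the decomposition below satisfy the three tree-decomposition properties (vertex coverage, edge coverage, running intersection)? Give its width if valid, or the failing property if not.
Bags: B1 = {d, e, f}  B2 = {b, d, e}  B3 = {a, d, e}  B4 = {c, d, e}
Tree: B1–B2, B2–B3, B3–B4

Vertex coverage: the bags together contain {a, b, c, d, e, f}, the full vertex set. Edge coverage: each edge of G has both endpoints in at least one bag. Running intersection: for every vertex, the bags containing it form a connected subtree. All three properties hold, so this is a valid tree decomposition of width max|bag| − 1 = 2, and hence tw(G) ≤ 2.

Yes; width 2.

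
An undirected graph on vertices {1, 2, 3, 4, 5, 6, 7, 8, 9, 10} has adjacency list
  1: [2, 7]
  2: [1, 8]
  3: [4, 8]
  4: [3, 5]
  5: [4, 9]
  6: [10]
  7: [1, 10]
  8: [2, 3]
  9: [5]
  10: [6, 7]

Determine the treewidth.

1

A width-1 tree decomposition is:
Bags: B1 = {6, 10}  B2 = {7, 10}  B3 = {1, 7}  B4 = {1, 2}  B5 = {2, 8}  B6 = {3, 8}  B7 = {3, 4}  B8 = {4, 5}  B9 = {5, 9}
Tree: B1–B2, B2–B3, B3–B4, B4–B5, B5–B6, B6–B7, B7–B8, B8–B9
The largest bag has 2 vertices, giving width 1; this decomposition certifies tw(G) ≤ 1. Any graph with an edge has treewidth ≥ 1, and G has the edge 6–10. Hence tw(G) = 1 exactly.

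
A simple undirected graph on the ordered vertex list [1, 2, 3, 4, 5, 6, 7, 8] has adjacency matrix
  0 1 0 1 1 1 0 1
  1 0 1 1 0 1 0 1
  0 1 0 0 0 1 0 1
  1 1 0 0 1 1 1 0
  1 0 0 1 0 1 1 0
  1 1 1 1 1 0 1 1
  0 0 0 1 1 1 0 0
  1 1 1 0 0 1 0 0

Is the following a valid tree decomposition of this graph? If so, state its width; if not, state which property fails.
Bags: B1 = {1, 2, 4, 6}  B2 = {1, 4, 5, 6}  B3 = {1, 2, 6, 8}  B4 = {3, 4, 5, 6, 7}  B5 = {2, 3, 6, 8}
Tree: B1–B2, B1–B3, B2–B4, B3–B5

A tree decomposition must satisfy three properties: every vertex lies in some bag; for every edge, both endpoints lie together in some bag; and for every vertex, the bags containing it form a connected subtree. Here bags containing vertex 3 are not connected in the tree, so the decomposition is invalid.

No — bags containing vertex 3 are not connected in the tree.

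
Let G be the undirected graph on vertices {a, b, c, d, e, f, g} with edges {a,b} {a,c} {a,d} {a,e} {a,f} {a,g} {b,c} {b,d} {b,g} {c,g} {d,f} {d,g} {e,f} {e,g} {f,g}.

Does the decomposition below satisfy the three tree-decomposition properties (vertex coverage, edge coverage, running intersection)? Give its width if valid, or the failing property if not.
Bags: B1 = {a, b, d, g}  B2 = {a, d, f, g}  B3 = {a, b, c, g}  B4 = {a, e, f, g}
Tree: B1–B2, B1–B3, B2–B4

Vertex coverage: the bags together contain {a, b, c, d, e, f, g}, the full vertex set. Edge coverage: each edge of G has both endpoints in at least one bag. Running intersection: for every vertex, the bags containing it form a connected subtree. All three properties hold, so this is a valid tree decomposition of width max|bag| − 1 = 3, and hence tw(G) ≤ 3.

Yes; width 3.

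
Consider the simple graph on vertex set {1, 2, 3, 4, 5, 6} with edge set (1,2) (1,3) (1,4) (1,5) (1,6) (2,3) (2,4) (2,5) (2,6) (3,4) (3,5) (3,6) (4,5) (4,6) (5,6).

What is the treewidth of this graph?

5

A width-5 tree decomposition is:
Bags: B1 = {1, 2, 3, 4, 5, 6}
Tree: (single bag)
With just one bag of size 6, the width is 6 − 1 = 5, so tw(G) ≤ 5. On the other hand G contains the 6-clique {1, 2, 3, 4, 5, 6}. A clique must lie in a single bag of any decomposition, so no decomposition can have width below 5. Hence tw(G) = 5 exactly.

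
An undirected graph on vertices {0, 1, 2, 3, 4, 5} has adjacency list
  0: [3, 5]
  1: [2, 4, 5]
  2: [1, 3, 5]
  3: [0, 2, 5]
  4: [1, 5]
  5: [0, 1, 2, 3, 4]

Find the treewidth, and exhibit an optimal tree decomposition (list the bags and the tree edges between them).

Each bag holds 3 vertices, so the decomposition has width 2, which upper-bounds the treewidth. For the lower bound, the 3 vertices {0, 3, 5} are pairwise adjacent, and any tree decomposition puts a clique entirely inside one bag — forcing width ≥ 2. Hence tw(G) = 2 exactly.

Treewidth 2.
Bags: B1 = {2, 3, 5}  B2 = {1, 2, 5}  B3 = {1, 4, 5}  B4 = {0, 3, 5}
Tree: B1–B2, B2–B3, B1–B4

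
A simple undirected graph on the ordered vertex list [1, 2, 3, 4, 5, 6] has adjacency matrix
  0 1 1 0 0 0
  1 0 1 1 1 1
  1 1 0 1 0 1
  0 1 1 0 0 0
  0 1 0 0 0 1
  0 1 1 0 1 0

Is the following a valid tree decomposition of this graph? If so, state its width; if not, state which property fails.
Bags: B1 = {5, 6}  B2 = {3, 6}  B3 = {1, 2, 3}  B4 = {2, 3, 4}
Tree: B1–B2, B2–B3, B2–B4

No — edge (2,6) lies in no bag.

A tree decomposition must satisfy three properties: every vertex lies in some bag; for every edge, both endpoints lie together in some bag; and for every vertex, the bags containing it form a connected subtree. Here edge (2,6) lies in no bag, so the decomposition is invalid.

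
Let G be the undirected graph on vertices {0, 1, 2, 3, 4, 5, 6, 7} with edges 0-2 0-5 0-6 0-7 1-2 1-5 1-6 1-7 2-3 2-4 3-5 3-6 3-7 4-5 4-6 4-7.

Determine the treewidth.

4

A width-4 tree decomposition is:
Bags: B1 = {0, 1, 3, 4, 5}  B2 = {0, 1, 3, 4, 7}  B3 = {0, 1, 3, 4, 6}  B4 = {0, 1, 2, 3, 4}
Tree: B1–B2, B2–B3, B3–B4
Each bag holds 5 vertices, so the decomposition has width 4, which upper-bounds the treewidth. For the lower bound: the 5 vertex sets {0,5}, {3,7}, {4,6}, {1}, {2} are disjoint, each induces a connected subgraph, and every pair is joined by at least one edge of G. Contracting each set to a single vertex therefore yields K_{5} as a minor, and since treewidth is minor-monotone, tw(G) ≥ tw(K_{5}) = 4. Hence tw(G) = 4 exactly.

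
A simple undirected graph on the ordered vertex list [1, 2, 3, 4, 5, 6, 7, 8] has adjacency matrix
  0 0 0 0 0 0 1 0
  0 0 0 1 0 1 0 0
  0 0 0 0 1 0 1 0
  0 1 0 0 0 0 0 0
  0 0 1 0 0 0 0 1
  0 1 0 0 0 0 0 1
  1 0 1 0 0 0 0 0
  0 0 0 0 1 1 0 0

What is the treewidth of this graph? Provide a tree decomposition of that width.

Treewidth 1.
One optimal decomposition is:
Bags: B1 = {2, 4}  B2 = {2, 6}  B3 = {6, 8}  B4 = {5, 8}  B5 = {3, 5}  B6 = {3, 7}  B7 = {1, 7}
Tree: B1–B2, B2–B3, B3–B4, B4–B5, B5–B6, B6–B7

Every bag has size at most 2, so the width is 2 − 1 = 1 and tw(G) ≤ 1. Since G has at least one edge (e.g. 4–2), it is not an edgeless graph, so tw(G) ≥ 1. Therefore the treewidth is 1.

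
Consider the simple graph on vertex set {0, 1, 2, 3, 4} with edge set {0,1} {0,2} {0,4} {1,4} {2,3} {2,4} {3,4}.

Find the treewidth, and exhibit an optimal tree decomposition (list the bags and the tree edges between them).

Treewidth 2.
One optimal decomposition is:
Bags: B1 = {0, 2, 4}  B2 = {2, 3, 4}  B3 = {0, 1, 4}
Tree: B1–B2, B1–B3

The largest bag has 3 vertices, giving width 2; this decomposition certifies tw(G) ≤ 2. For the lower bound, the 3 vertices {0, 1, 4} are pairwise adjacent, and any tree decomposition puts a clique entirely inside one bag — forcing width ≥ 2. Combining the bounds, tw(G) = 2.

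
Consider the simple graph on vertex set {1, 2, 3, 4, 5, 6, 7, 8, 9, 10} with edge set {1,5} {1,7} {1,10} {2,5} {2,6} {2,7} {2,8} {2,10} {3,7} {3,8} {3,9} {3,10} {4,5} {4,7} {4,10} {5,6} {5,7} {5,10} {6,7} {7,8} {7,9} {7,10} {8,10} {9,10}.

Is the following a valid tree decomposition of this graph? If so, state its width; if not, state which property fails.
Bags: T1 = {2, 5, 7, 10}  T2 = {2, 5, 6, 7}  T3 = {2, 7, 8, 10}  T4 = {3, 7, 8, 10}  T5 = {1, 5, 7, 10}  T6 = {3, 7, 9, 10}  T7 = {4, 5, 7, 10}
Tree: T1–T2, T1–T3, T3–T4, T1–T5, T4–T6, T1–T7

Yes; width 3.

Every vertex of G appears in some bag (union = {1, 2, 3, 4, 5, 6, 7, 8, 9, 10}); every edge is covered by a bag; and for each vertex v the set of bags containing v is connected in the bag tree. The decomposition is therefore valid. The largest bag has 4 vertices, so the width is 3.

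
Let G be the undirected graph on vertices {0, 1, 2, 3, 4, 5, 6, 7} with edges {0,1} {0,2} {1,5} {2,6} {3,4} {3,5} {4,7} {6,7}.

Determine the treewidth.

2

A width-2 tree decomposition is:
Bags: B1 = {3, 4, 5}  B2 = {4, 5, 7}  B3 = {5, 6, 7}  B4 = {2, 5, 6}  B5 = {0, 2, 5}  B6 = {0, 1, 5}
Tree: B1–B2, B2–B3, B3–B4, B4–B5, B5–B6
Every bag has size at most 3, so the width is 3 − 1 = 2 and tw(G) ≤ 2. The edges 5–3–4–7–6–2–0–1–5 form a cycle, so G is not a tree and its treewidth is at least 2. The upper and lower bounds meet at 2, so that is the treewidth.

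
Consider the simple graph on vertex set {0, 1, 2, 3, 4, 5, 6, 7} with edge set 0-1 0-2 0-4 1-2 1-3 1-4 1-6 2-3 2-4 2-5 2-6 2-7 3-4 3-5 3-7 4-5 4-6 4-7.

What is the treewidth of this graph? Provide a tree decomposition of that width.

Each bag holds 4 vertices, so the decomposition has width 3, which upper-bounds the treewidth. On the other hand G contains the 4-clique {0, 1, 2, 4}. A clique must lie in a single bag of any decomposition, so no decomposition can have width below 3. Combining the bounds, tw(G) = 3.

Treewidth 3.
Bags: B1 = {1, 2, 3, 4}  B2 = {0, 1, 2, 4}  B3 = {2, 3, 4, 7}  B4 = {2, 3, 4, 5}  B5 = {1, 2, 4, 6}
Tree: B1–B2, B1–B3, B1–B4, B1–B5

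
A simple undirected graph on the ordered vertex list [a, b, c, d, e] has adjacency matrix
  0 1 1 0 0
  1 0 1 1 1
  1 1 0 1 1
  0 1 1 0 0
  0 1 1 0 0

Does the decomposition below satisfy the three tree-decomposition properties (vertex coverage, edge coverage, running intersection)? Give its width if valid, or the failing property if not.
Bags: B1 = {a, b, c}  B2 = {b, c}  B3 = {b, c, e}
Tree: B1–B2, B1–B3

A tree decomposition must satisfy three properties: every vertex lies in some bag; for every edge, both endpoints lie together in some bag; and for every vertex, the bags containing it form a connected subtree. Here vertex d appears in no bag, so the decomposition is invalid.

No — vertex d appears in no bag.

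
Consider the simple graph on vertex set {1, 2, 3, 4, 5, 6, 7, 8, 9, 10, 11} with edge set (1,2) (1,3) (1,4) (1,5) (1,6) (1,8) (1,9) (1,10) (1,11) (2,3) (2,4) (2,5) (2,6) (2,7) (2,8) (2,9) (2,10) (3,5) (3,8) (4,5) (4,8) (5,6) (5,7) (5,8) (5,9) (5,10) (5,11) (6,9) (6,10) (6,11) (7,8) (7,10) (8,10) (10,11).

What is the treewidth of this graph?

A width-4 tree decomposition is:
Bags: B1 = {1, 5, 6, 10, 11}  B2 = {1, 2, 5, 6, 10}  B3 = {1, 2, 5, 8, 10}  B4 = {2, 5, 7, 8, 10}  B5 = {1, 2, 5, 6, 9}  B6 = {1, 2, 3, 5, 8}  B7 = {1, 2, 4, 5, 8}
Tree: B1–B2, B2–B3, B3–B4, B2–B5, B3–B6, B3–B7
Every bag has size at most 5, so the width is 5 − 1 = 4 and tw(G) ≤ 4. For the lower bound, the 5 vertices {1, 2, 5, 8, 10} are pairwise adjacent, and any tree decomposition puts a clique entirely inside one bag — forcing width ≥ 4. Hence tw(G) = 4 exactly.

4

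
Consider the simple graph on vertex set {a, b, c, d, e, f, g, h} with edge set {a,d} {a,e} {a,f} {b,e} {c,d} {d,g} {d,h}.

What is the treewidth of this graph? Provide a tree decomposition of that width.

Treewidth 1.
Bags: B1 = {c, d}  B2 = {d, g}  B3 = {a, d}  B4 = {a, e}  B5 = {d, h}  B6 = {a, f}  B7 = {b, e}
Tree: B1–B2, B2–B3, B3–B4, B1–B5, B4–B6, B4–B7

The largest bag has 2 vertices, giving width 1; this decomposition certifies tw(G) ≤ 1. Any graph with an edge has treewidth ≥ 1, and G has the edge d–c. The upper and lower bounds meet at 1, so that is the treewidth.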